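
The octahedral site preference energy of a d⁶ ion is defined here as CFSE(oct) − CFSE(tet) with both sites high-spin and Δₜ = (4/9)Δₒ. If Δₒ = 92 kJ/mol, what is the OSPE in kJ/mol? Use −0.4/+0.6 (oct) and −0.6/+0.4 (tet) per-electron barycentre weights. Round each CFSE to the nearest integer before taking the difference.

In an octahedral site d⁶ (HS) is t₂g⁴ eg², giving CFSE(oct) = -0.4Δₒ = -37 kJ/mol.
Tetrahedral e³ t₂³ gives -0.6Δₜ = -0.6 × (4/9) × 92 = -25 kJ/mol.
OSPE = -37 − (-25) = -12 kJ/mol.

-12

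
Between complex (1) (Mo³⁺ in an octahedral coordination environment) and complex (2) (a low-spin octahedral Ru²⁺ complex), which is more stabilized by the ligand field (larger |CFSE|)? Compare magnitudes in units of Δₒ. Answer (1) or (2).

(1): Mo³⁺: group 6, so d-count = 6 − 3 = 3; t₂g³ eg⁰, CFSE = -1.2Δₒ.
(2): Ru is in group 8, so Ru²⁺ is d⁶ (8 − 2 = 6); t₂g⁶ eg⁰, CFSE = -2.4Δₒ.
So (2) has the larger |CFSE|.

(2)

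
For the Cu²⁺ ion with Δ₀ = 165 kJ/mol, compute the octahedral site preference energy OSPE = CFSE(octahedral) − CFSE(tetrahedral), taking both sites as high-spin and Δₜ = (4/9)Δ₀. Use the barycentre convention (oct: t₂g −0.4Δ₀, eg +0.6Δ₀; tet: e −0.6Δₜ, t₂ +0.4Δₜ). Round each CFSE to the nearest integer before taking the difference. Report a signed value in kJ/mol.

-70

Cu²⁺: group 11, so d-count = 11 − 2 = 9.
Octahedral (high-spin): t2g^6 e_g^3, CFSE = 6(−0.4) + 3(+0.6) = -0.6Δ₀ = -0.6 × 165 = -99 kJ/mol.
In a tetrahedral site the filling is e^4 t2^5: CFSE(tet) = -0.4Δₜ = -0.4 × (4/9)(165) = -29 kJ/mol.
Subtracting, OSPE = -99 − (-29) = -70 kJ/mol.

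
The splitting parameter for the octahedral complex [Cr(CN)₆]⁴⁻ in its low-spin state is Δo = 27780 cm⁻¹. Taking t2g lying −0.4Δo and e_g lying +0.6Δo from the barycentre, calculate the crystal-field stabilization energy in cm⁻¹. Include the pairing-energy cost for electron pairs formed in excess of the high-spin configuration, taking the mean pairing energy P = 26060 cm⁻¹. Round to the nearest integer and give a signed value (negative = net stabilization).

Each CN⁻ contributes -1; 6 × (-1) = -6. With overall charge -4, Cr is in the +2 oxidation state.
Cr is in group 6, so Cr²⁺ is d⁴ (6 − 2 = 4).
Electron filling gives t2g^4 e_g^0.
Orbital CFSE = 4(-0.4) + 0(0.6) = -1.6Δo = -1.6 × 27780 = -44448 cm⁻¹.
Relative to high-spin t2g^3 e_g^1 (0 paired), the low-spin configuration has 1 additional pair, contributing +1 × 26060 = +26060 cm⁻¹.
Net CFSE = -44448 + 26060 = -18388 cm⁻¹.

-18388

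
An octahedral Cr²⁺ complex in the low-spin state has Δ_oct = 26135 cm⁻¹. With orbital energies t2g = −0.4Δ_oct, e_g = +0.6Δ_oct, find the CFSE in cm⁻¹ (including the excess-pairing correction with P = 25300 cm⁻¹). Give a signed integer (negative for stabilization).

-16516

Group 6 minus oxidation state +2 gives a d⁴ configuration for Cr²⁺.
Electron filling gives t2g^4 e_g^0.
CFSE(orbital) = 4×(-0.4Δ_oct) + 0×(0.6Δ_oct) = -1.6Δ_oct; with Δ_oct = 26135 cm⁻¹ that is -41816 cm⁻¹.
Relative to high-spin t2g^3 e_g^1 (0 paired), the low-spin configuration has 1 additional pair, contributing +1 × 25300 = +25300 cm⁻¹.
Overall CFSE = -41816 + 25300 = -16516 cm⁻¹.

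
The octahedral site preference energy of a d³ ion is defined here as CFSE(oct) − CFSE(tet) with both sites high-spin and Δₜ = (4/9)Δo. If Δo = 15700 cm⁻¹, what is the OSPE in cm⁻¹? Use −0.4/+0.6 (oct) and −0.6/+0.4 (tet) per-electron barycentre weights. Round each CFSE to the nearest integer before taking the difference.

-13258

Octahedral (high-spin): t₂g³ eg⁰, CFSE = 3(−0.4) + 0(+0.6) = -1.2Δo = -1.2 × 15700 = -18840 cm⁻¹.
In a tetrahedral site the filling is e² t₂¹: CFSE(tet) = -0.8Δₜ = -0.8 × (4/9)(15700) = -5582 cm⁻¹.
OSPE = CFSE(oct) − CFSE(tet) = -18840 − (-5582) = -13258 cm⁻¹.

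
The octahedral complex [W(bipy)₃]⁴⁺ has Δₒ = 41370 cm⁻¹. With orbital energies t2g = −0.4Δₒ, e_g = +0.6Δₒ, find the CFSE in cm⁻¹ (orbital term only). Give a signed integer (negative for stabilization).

-33096

bipy is neutral, so the +4 overall charge sits on W: oxidation state +4.
W⁴⁺: group 6, so d-count = 6 − 4 = 2.
For octahedral d² the high- and low-spin configurations coincide.
Configuration: t2g^2 e_g^0.
CFSE(orbital) = 2×(-0.4Δₒ) + 0×(0.6Δₒ) = -0.8Δₒ; with Δₒ = 41370 cm⁻¹ that is -33096 cm⁻¹.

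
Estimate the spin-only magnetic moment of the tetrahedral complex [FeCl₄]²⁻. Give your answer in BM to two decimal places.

4.90 BM

Each Cl⁻ contributes -1; 4 × (-1) = -4. With overall charge -2, Fe is in the +2 oxidation state.
Group 8 minus oxidation state +2 gives a d⁶ configuration for Fe²⁺.
Tetrahedral splitting is small, so the complex is high-spin.
Configuration: e³ t₂³ → 4 unpaired electrons.
μ(spin-only) = √[4(4+2)] = √24 ≈ 4.90 BM.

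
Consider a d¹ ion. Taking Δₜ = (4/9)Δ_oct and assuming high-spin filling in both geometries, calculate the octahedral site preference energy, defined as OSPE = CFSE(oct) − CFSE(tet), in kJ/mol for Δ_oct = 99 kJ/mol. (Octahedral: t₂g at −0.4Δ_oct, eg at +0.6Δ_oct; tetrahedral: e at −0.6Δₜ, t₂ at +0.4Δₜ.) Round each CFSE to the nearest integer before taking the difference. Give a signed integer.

-14

In an octahedral site d¹ (HS) is t₂g¹ eg⁰, giving CFSE(oct) = -0.4Δ_oct = -40 kJ/mol.
Tetrahedral e¹ t₂⁰ gives -0.6Δₜ = -0.6 × (4/9) × 99 = -26 kJ/mol.
OSPE = -40 − (-26) = -14 kJ/mol.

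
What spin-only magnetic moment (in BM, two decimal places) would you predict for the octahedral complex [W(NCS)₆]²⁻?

Each NCS⁻ contributes -1; 6 × (-1) = -6. With overall charge -2, W is in the +4 oxidation state.
W is in group 6, so W⁴⁺ is d² (6 − 4 = 2).
Configuration: t₂g² eg⁰ → 2 unpaired electrons.
μ(spin-only) = √[2(2+2)] = √8 ≈ 2.83 BM.

2.83 BM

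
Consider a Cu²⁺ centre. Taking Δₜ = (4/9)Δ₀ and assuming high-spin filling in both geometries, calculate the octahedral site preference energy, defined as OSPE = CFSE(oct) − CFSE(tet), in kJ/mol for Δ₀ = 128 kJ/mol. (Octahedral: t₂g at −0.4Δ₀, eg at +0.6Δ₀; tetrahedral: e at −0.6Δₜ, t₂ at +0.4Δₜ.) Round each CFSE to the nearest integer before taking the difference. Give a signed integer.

-54

Cu is in group 11, so Cu²⁺ is d⁹ (11 − 2 = 9).
In an octahedral site d⁹ (HS) is t2g^6 e_g^3, giving CFSE(oct) = -0.6Δ₀ = -77 kJ/mol.
Tetrahedral: e^4 t2^5, CFSE = 4(−0.6) + 5(+0.4) = -0.4Δₜ = -0.4 × (4/9) × 128 = -23 kJ/mol.
Subtracting, OSPE = -77 − (-23) = -54 kJ/mol.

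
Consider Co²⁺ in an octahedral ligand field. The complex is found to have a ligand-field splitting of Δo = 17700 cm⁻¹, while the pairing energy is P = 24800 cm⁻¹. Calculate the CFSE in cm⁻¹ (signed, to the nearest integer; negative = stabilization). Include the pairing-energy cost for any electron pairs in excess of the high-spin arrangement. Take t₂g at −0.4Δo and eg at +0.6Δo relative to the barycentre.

-14160

Co is in group 9, so Co²⁺ is d⁷ (9 − 2 = 7).
Since Δo = 17700 cm⁻¹ < P = 24800 cm⁻¹, the complex adopts the high-spin configuration.
That gives t₂g⁵ eg².
Orbital CFSE = -0.8Δo = -0.8 × 17700 = -14160 cm⁻¹.
High-spin has no excess pairs, so no pairing correction applies.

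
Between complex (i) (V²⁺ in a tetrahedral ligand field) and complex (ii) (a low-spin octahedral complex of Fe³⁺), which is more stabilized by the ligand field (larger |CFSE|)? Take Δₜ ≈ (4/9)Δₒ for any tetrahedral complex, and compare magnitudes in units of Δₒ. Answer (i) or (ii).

(ii)

(i): V is in group 5, so V²⁺ is d³ (5 − 2 = 3); Tetrahedral fields are weak (Δₜ ≈ 4/9 Δₒ), so electrons fill high-spin; e² t₂¹, CFSE = -0.8Δₜ ≈ -0.36Δₒ.
(ii): Fe is in group 8, so Fe³⁺ is d⁵ (8 − 3 = 5); t₂g⁵ eg⁰, CFSE = -2.0Δₒ.
So (ii) has the larger |CFSE|.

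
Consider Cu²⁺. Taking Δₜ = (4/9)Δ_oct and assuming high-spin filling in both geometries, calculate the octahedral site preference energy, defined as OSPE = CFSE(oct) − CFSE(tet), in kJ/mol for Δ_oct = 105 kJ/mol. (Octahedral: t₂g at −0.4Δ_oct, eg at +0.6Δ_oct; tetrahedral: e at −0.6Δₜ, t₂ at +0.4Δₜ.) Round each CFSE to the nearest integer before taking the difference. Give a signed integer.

Cu sits in group 11; removing 2 electrons leaves Cu²⁺ with 11 − 2 = 9 d electrons.
Octahedral (high-spin): t₂g⁶ eg³, CFSE = 6(−0.4) + 3(+0.6) = -0.6Δ_oct = -0.6 × 105 = -63 kJ/mol.
Tetrahedral e⁴ t₂⁵ gives -0.4Δₜ = -0.4 × (4/9) × 105 = -19 kJ/mol.
OSPE = -63 − (-19) = -44 kJ/mol.

-44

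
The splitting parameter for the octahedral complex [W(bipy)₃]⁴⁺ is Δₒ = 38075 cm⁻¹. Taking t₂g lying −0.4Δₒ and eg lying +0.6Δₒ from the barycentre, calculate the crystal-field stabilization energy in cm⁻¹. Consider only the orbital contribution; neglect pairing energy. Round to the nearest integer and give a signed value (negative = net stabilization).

bipy is neutral, so the +4 overall charge sits on W: oxidation state +4.
W is in group 6, so W⁴⁺ is d² (6 − 4 = 2).
For octahedral d² the high- and low-spin configurations coincide.
Configuration: t₂g² eg⁰.
CFSE(orbital) = 2×(-0.4Δₒ) + 0×(0.6Δₒ) = -0.8Δₒ; with Δₒ = 38075 cm⁻¹ that is -30460 cm⁻¹.

-30460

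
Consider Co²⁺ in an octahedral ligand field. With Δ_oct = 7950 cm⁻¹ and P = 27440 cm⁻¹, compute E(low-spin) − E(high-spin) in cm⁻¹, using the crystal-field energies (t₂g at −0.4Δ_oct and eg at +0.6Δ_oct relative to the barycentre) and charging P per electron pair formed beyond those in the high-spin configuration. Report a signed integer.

19490

Co sits in group 9; removing 2 electrons leaves Co²⁺ with 9 − 2 = 7 d electrons.
In the high-spin limit (t₂g⁵ eg²) the orbital term is -0.8Δ_oct = -6360 cm⁻¹, with no excess pairing.
Low-spin t₂g⁶ eg¹ gives -1.8Δ_oct = -14310 cm⁻¹, but forming 1 extra pair costs 1P = 27440 cm⁻¹, so E(LS) = -14310 + 27440 = 13130 cm⁻¹.
The difference is 13130 − (-6360) = 19490 cm⁻¹, so high-spin lies lower.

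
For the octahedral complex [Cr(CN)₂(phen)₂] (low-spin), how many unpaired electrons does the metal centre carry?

2

Ligand charges: 2×(-1) from CN⁻ and 2×(+0) from phen sum to -2; with overall charge +0, Cr is +2.
Cr is in group 6, so Cr²⁺ is d⁴ (6 − 2 = 4).
Configuration: t₂g⁴ eg⁰, giving 2 unpaired electrons.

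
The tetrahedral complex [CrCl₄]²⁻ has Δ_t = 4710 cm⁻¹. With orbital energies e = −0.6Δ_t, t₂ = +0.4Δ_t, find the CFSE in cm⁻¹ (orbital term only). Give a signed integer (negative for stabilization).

Each Cl⁻ contributes -1; 4 × (-1) = -4. With overall charge -2, Cr is in the +2 oxidation state.
Group 6 minus oxidation state +2 gives a d⁴ configuration for Cr²⁺.
With tetrahedral geometry the complex is necessarily high-spin.
Configuration: e² t₂².
The orbital stabilization is -0.4Δ_t = -0.4 × 4710 = -1884 cm⁻¹.

-1884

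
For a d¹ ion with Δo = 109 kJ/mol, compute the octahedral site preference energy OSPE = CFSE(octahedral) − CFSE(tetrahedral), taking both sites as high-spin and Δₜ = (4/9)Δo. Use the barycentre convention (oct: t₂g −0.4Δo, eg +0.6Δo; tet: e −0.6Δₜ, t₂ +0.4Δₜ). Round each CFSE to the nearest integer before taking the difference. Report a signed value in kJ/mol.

-15

Octahedral (high-spin): t2g^1 e_g^0, CFSE = 1(−0.4) + 0(+0.6) = -0.4Δo = -0.4 × 109 = -44 kJ/mol.
In a tetrahedral site the filling is e^1 t2^0: CFSE(tet) = -0.6Δₜ = -0.6 × (4/9)(109) = -29 kJ/mol.
OSPE = CFSE(oct) − CFSE(tet) = -44 − (-29) = -15 kJ/mol.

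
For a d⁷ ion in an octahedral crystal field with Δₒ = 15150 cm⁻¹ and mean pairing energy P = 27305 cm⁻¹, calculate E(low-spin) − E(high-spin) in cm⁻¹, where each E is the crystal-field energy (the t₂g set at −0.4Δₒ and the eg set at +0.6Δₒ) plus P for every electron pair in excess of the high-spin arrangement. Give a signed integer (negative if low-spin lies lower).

12155

High-spin: t₂g⁵ eg², CFSE = -0.8Δₒ = -12120 cm⁻¹.
Low-spin: t₂g⁶ eg¹, orbital CFSE = -1.8Δₒ = -27270 cm⁻¹; plus 1 excess pair × P = +27305 cm⁻¹; total 35 cm⁻¹.
Thus E(LS) − E(HS) = 12155 cm⁻¹.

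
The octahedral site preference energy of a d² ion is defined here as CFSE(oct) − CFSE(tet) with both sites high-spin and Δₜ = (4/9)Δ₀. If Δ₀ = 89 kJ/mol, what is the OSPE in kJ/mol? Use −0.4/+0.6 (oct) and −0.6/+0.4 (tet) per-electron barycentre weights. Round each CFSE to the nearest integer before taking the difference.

-24

Octahedral high-spin t₂g² eg⁰: CFSE = -0.8 × 89 = -71 kJ/mol.
Tetrahedral: e² t₂⁰, CFSE = 2(−0.6) + 0(+0.4) = -1.2Δₜ = -1.2 × (4/9) × 89 = -47 kJ/mol.
OSPE = CFSE(oct) − CFSE(tet) = -71 − (-47) = -24 kJ/mol.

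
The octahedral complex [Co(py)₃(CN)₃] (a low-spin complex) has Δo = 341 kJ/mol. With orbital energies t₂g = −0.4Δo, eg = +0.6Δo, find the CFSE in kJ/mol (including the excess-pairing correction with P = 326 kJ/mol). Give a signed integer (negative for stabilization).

Ligand charges: 3×(+0) from py and 3×(-1) from CN⁻ sum to -3; with overall charge +0, Co is +3.
Co is in group 9, so Co³⁺ is d⁶ (9 − 3 = 6).
Electron filling gives t₂g⁶ eg⁰.
Orbital CFSE = 6(-0.4) + 0(0.6) = -2.4Δo = -2.4 × 341 = -818 kJ/mol.
Pairing penalty: 3 pairs vs 1 in the high-spin reference → 2 extra × P = 652 kJ/mol.
Net CFSE = -818 + 652 = -166 kJ/mol.

-166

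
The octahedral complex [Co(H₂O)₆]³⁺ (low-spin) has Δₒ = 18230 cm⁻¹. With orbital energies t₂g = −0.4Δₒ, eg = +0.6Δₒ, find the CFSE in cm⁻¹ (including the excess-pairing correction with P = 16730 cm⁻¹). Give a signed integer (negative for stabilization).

H₂O is neutral, so the +3 overall charge sits on Co: oxidation state +3.
Co sits in group 9; removing 3 electrons leaves Co³⁺ with 9 − 3 = 6 d electrons.
Configuration: t₂g⁶ eg⁰.
Orbital CFSE = 6(-0.4) + 0(0.6) = -2.4Δₒ = -2.4 × 18230 = -43752 cm⁻¹.
High-spin d⁶ would be t₂g⁴ eg² with 1 pair; low-spin has 3, so 2 excess pairs cost +2P = +33460 cm⁻¹.
Combining: -43752 + 33460 = -10292 cm⁻¹.

-10292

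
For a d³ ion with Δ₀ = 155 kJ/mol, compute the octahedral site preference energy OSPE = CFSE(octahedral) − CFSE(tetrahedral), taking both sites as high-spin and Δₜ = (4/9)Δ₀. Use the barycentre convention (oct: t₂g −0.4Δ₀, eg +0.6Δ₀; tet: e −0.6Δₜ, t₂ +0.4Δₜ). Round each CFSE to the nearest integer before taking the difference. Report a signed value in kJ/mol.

-131

Octahedral (high-spin): t₂g³ eg⁰, CFSE = 3(−0.4) + 0(+0.6) = -1.2Δ₀ = -1.2 × 155 = -186 kJ/mol.
Tetrahedral: e² t₂¹, CFSE = 2(−0.6) + 1(+0.4) = -0.8Δₜ = -0.8 × (4/9) × 155 = -55 kJ/mol.
OSPE = CFSE(oct) − CFSE(tet) = -186 − (-55) = -131 kJ/mol.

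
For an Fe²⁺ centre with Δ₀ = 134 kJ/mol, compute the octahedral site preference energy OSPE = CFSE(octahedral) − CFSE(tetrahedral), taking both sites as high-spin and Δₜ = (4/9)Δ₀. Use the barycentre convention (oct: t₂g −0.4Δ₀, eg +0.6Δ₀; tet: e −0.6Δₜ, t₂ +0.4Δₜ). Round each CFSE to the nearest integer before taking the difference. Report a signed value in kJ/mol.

-18

Fe is in group 8, so Fe²⁺ is d⁶ (8 − 2 = 6).
In an octahedral site d⁶ (HS) is t2g^4 e_g^2, giving CFSE(oct) = -0.4Δ₀ = -54 kJ/mol.
In a tetrahedral site the filling is e^3 t2^3: CFSE(tet) = -0.6Δₜ = -0.6 × (4/9)(134) = -36 kJ/mol.
Subtracting, OSPE = -54 − (-36) = -18 kJ/mol.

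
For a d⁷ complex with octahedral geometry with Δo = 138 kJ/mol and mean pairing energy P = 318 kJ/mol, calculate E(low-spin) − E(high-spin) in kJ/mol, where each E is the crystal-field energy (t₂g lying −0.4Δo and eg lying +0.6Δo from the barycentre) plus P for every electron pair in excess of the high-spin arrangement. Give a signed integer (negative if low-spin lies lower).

In the high-spin limit (t₂g⁵ eg²) the orbital term is -0.8Δo = -110 kJ/mol, with no excess pairing.
Low-spin t₂g⁶ eg¹ gives -1.8Δo = -248 kJ/mol, but forming 1 extra pair costs 1P = 318 kJ/mol, so E(LS) = -248 + 318 = 70 kJ/mol.
The difference is 70 − (-110) = 180 kJ/mol, so high-spin lies lower.

180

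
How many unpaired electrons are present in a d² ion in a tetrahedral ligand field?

2

Tetrahedral splitting is small, so the complex is high-spin.
Configuration: e^2 t2^0, giving 2 unpaired electrons.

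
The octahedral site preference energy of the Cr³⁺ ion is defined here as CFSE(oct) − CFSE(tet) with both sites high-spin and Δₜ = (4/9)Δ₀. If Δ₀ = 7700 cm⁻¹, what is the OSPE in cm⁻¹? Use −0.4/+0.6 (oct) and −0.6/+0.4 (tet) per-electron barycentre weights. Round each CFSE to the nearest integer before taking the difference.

Group 6 minus oxidation state +3 gives a d³ configuration for Cr³⁺.
In an octahedral site d³ (HS) is t2g^3 e_g^0, giving CFSE(oct) = -1.2Δ₀ = -9240 cm⁻¹.
In a tetrahedral site the filling is e^2 t2^1: CFSE(tet) = -0.8Δₜ = -0.8 × (4/9)(7700) = -2738 cm⁻¹.
OSPE = -9240 − (-2738) = -6502 cm⁻¹.

-6502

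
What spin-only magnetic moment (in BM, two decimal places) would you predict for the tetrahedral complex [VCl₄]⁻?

Each Cl⁻ contributes -1; 4 × (-1) = -4. With overall charge -1, V is in the +3 oxidation state.
V is in group 5, so V³⁺ is d² (5 − 3 = 2).
Tetrahedral fields are weak (Δₜ ≈ 4/9 Δₒ), so electrons fill high-spin.
Configuration: e² t₂⁰ → 2 unpaired electrons.
μ(spin-only) = √[2(2+2)] = √8 ≈ 2.83 BM.

2.83 BM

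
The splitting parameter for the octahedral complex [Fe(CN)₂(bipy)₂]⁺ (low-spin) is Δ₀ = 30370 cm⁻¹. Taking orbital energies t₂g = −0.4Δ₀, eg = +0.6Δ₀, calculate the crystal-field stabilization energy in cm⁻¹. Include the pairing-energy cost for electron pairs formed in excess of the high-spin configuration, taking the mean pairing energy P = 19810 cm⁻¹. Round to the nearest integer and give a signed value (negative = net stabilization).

-21120

Ligand charges: 2×(-1) from CN⁻ and 2×(+0) from bipy sum to -2; with overall charge +1, Fe is +3.
Fe sits in group 8; removing 3 electrons leaves Fe³⁺ with 8 − 3 = 5 d electrons.
Electron filling gives t₂g⁵ eg⁰.
The orbital stabilization is -2.0Δ₀ = -2.0 × 30370 = -60740 cm⁻¹.
High-spin d⁵ would be t₂g³ eg² with 0 pairs; low-spin has 2, so 2 excess pairs cost +2P = +39620 cm⁻¹.
Combining: -60740 + 39620 = -21120 cm⁻¹.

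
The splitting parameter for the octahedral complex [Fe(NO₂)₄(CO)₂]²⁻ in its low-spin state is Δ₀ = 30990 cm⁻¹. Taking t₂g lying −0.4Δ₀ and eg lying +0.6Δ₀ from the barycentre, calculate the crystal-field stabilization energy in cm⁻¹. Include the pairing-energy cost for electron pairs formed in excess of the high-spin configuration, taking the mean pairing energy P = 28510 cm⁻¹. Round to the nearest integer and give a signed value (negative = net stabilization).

-17356

Ligand charges: 4×(-1) from NO₂⁻ and 2×(+0) from CO sum to -4; with overall charge -2, Fe is +2.
Group 8 minus oxidation state +2 gives a d⁶ configuration for Fe²⁺.
Electron filling gives t₂g⁶ eg⁰.
CFSE(orbital) = 6×(-0.4Δ₀) + 0×(0.6Δ₀) = -2.4Δ₀; with Δ₀ = 30990 cm⁻¹ that is -74376 cm⁻¹.
Relative to high-spin t₂g⁴ eg² (1 paired), the low-spin configuration has 2 additional pairs, contributing +2 × 28510 = +57020 cm⁻¹.
Combining: -74376 + 57020 = -17356 cm⁻¹.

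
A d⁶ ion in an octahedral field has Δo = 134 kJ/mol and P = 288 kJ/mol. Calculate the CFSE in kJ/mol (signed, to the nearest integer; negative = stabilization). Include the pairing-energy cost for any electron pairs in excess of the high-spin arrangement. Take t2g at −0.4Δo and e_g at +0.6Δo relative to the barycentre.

Δo < P, so pairing is avoided: the ground state is high-spin.
Filling d⁶ accordingly: t2g^4 e_g^2.
Orbital CFSE = -0.4Δo = -0.4 × 134 = -54 kJ/mol.
High-spin has no excess pairs, so no pairing correction applies.

-54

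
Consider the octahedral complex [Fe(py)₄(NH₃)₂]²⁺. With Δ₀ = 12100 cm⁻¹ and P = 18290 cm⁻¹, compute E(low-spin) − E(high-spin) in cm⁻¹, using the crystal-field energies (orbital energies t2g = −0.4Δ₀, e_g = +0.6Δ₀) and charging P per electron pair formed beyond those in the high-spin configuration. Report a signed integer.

Ligand charges: 4×(+0) from py and 2×(+0) from NH₃ sum to +0; with overall charge +2, Fe is +2.
Fe sits in group 8; removing 2 electrons leaves Fe²⁺ with 8 − 2 = 6 d electrons.
In the high-spin limit (t2g^4 e_g^2) the orbital term is -0.4Δ₀ = -4840 cm⁻¹, with no excess pairing.
Low-spin: t2g^6 e_g^0, orbital CFSE = -2.4Δ₀ = -29040 cm⁻¹; plus 2 excess pairs × P = +36580 cm⁻¹; total 7540 cm⁻¹.
Thus E(LS) − E(HS) = 12380 cm⁻¹.

12380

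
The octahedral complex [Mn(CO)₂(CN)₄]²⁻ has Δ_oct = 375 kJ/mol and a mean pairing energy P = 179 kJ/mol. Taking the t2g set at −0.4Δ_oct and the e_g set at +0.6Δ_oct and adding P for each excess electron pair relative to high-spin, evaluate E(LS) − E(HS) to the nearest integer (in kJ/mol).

-392

Ligand charges: 2×(+0) from CO and 4×(-1) from CN⁻ sum to -4; with overall charge -2, Mn is +2.
Mn²⁺: group 7, so d-count = 7 − 2 = 5.
High-spin d⁵ fills as t2g^3 e_g^2 with CFSE 3(−0.4) + 2(+0.6) = 0.0Δ_oct = 0 kJ/mol.
Low-spin: t2g^5 e_g^0, orbital CFSE = -2.0Δ_oct = -750 kJ/mol; plus 2 excess pairs × P = +358 kJ/mol; total -392 kJ/mol.
E(LS) − E(HS) = -392 − (0) = -392 kJ/mol.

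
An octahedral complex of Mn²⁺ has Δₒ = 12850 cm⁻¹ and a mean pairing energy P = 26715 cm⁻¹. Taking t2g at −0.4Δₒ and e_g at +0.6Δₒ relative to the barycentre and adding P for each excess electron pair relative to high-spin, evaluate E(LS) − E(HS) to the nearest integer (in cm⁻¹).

27730

Mn sits in group 7; removing 2 electrons leaves Mn²⁺ with 7 − 2 = 5 d electrons.
In the high-spin limit (t2g^3 e_g^2) the orbital term is 0.0Δₒ = 0 cm⁻¹, with no excess pairing.
Low-spin: t2g^5 e_g^0, orbital CFSE = -2.0Δₒ = -25700 cm⁻¹; plus 2 excess pairs × P = +53430 cm⁻¹; total 27730 cm⁻¹.
E(LS) − E(HS) = 27730 − (0) = 27730 cm⁻¹.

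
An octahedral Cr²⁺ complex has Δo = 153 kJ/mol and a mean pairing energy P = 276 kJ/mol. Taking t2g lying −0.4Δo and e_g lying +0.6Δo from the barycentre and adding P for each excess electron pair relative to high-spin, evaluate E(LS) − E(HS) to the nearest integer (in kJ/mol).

Cr sits in group 6; removing 2 electrons leaves Cr²⁺ with 6 − 2 = 4 d electrons.
High-spin d⁴ fills as t2g^3 e_g^1 with CFSE 3(−0.4) + 1(+0.6) = -0.6Δo = -92 kJ/mol.
Low-spin: t2g^4 e_g^0, orbital CFSE = -1.6Δo = -245 kJ/mol; plus 1 excess pair × P = +276 kJ/mol; total 31 kJ/mol.
Thus E(LS) − E(HS) = 123 kJ/mol.

123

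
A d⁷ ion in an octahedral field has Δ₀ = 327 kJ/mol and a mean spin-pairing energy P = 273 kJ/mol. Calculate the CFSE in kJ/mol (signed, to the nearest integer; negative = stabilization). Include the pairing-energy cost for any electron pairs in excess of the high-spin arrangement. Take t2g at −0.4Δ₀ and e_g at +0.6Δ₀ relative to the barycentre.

-316

With Δ₀ > P the complex is low-spin.
That gives t2g^6 e_g^1.
Orbital CFSE = -1.8Δ₀ = -1.8 × 327 = -589 kJ/mol.
Excess pairs vs high-spin: 3 − 2 = 1; pairing cost = +273 kJ/mol.
Net CFSE = -589 + 273 = -316 kJ/mol.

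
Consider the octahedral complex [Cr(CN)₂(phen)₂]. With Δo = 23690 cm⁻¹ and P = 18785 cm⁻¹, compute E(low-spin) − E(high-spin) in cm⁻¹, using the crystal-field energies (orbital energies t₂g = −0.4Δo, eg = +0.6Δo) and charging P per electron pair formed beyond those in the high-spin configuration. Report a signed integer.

-4905

Ligand charges: 2×(-1) from CN⁻ and 2×(+0) from phen sum to -2; with overall charge +0, Cr is +2.
Cr sits in group 6; removing 2 electrons leaves Cr²⁺ with 6 − 2 = 4 d electrons.
In the high-spin limit (t₂g³ eg¹) the orbital term is -0.6Δo = -14214 cm⁻¹, with no excess pairing.
Low-spin: t₂g⁴ eg⁰, orbital CFSE = -1.6Δo = -37904 cm⁻¹; plus 1 excess pair × P = +18785 cm⁻¹; total -19119 cm⁻¹.
Thus E(LS) − E(HS) = -4905 cm⁻¹.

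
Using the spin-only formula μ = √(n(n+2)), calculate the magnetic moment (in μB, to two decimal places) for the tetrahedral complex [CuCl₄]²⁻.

1.73 μB

Each Cl⁻ contributes -1; 4 × (-1) = -4. With overall charge -2, Cu is in the +2 oxidation state.
Cu is in group 11, so Cu²⁺ is d⁹ (11 − 2 = 9).
With tetrahedral geometry the complex is necessarily high-spin.
Configuration: e⁴ t₂⁵ → 1 unpaired electron.
μ(spin-only) = √[1(1+2)] = √3 ≈ 1.73 μB.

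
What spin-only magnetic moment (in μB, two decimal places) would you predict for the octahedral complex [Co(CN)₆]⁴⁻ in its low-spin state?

Each CN⁻ contributes -1; 6 × (-1) = -6. With overall charge -4, Co is in the +2 oxidation state.
Co is in group 9, so Co²⁺ is d⁷ (9 − 2 = 7).
Configuration: t₂g⁶ eg¹ → 1 unpaired electron.
μ(spin-only) = √[1(1+2)] = √3 ≈ 1.73 μB.

1.73 μB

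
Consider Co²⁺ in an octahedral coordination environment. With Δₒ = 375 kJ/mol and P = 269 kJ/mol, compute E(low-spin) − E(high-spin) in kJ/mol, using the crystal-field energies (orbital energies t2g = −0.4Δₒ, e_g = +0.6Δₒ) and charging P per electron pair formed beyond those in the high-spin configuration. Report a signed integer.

-106

Group 9 minus oxidation state +2 gives a d⁷ configuration for Co²⁺.
High-spin d⁷ fills as t2g^5 e_g^2 with CFSE 5(−0.4) + 2(+0.6) = -0.8Δₒ = -300 kJ/mol.
Low-spin: t2g^6 e_g^1, orbital CFSE = -1.8Δₒ = -675 kJ/mol; plus 1 excess pair × P = +269 kJ/mol; total -406 kJ/mol.
The difference is -406 − (-300) = -106 kJ/mol, so low-spin lies lower.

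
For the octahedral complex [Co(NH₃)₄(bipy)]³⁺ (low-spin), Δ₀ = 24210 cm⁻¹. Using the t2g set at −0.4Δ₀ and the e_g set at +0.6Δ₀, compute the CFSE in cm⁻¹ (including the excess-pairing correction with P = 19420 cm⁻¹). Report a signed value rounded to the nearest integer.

-19264

Ligand charges: 4×(+0) from NH₃ and 1×(+0) from bipy sum to +0; with overall charge +3, Co is +3.
Group 9 minus oxidation state +3 gives a d⁶ configuration for Co³⁺.
The d⁶ electrons fill as t2g^6 e_g^0.
CFSE(orbital) = 6×(-0.4Δ₀) + 0×(0.6Δ₀) = -2.4Δ₀; with Δ₀ = 24210 cm⁻¹ that is -58104 cm⁻¹.
High-spin d⁶ would be t2g^4 e_g^2 with 1 pair; low-spin has 3, so 2 excess pairs cost +2P = +38840 cm⁻¹.
Overall CFSE = -58104 + 38840 = -19264 cm⁻¹.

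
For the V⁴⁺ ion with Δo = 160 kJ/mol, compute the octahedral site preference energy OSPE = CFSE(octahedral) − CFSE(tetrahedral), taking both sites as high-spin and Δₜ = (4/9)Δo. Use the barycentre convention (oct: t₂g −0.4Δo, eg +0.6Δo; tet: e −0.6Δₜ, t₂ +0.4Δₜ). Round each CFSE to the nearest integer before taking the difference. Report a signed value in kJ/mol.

V⁴⁺: group 5, so d-count = 5 − 4 = 1.
Octahedral (high-spin): t2g^1 e_g^0, CFSE = 1(−0.4) + 0(+0.6) = -0.4Δo = -0.4 × 160 = -64 kJ/mol.
Tetrahedral: e^1 t2^0, CFSE = 1(−0.6) + 0(+0.4) = -0.6Δₜ = -0.6 × (4/9) × 160 = -43 kJ/mol.
OSPE = CFSE(oct) − CFSE(tet) = -64 − (-43) = -21 kJ/mol.

-21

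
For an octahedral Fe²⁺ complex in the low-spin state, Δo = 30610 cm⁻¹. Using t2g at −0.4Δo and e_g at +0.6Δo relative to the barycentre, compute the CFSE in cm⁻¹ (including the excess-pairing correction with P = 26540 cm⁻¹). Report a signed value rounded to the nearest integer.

-20384

Fe sits in group 8; removing 2 electrons leaves Fe²⁺ with 8 − 2 = 6 d electrons.
Configuration: t2g^6 e_g^0.
Orbital CFSE = 6(-0.4) + 0(0.6) = -2.4Δo = -2.4 × 30610 = -73464 cm⁻¹.
Relative to high-spin t2g^4 e_g^2 (1 paired), the low-spin configuration has 2 additional pairs, contributing +2 × 26540 = +53080 cm⁻¹.
Combining: -73464 + 53080 = -20384 cm⁻¹.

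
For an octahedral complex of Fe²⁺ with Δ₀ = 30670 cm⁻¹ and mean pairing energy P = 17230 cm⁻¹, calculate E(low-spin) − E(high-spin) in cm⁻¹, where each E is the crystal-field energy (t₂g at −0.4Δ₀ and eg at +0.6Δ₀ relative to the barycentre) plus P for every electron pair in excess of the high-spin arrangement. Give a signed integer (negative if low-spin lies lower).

-26880

Fe sits in group 8; removing 2 electrons leaves Fe²⁺ with 8 − 2 = 6 d electrons.
High-spin: t₂g⁴ eg², CFSE = -0.4Δ₀ = -12268 cm⁻¹.
For low-spin the configuration is t₂g⁶ eg⁰: orbital energy -2.4 × 30670 = -73608 cm⁻¹, and 2 additional pairs relative to high-spin add 34460 cm⁻¹, giving -39148 cm⁻¹.
The difference is -39148 − (-12268) = -26880 cm⁻¹, so low-spin lies lower.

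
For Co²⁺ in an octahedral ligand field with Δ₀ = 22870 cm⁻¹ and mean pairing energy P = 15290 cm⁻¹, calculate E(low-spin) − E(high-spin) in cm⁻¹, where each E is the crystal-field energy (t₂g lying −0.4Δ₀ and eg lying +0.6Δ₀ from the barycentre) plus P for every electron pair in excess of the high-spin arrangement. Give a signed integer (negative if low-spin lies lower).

-7580

Co sits in group 9; removing 2 electrons leaves Co²⁺ with 9 − 2 = 7 d electrons.
In the high-spin limit (t₂g⁵ eg²) the orbital term is -0.8Δ₀ = -18296 cm⁻¹, with no excess pairing.
For low-spin the configuration is t₂g⁶ eg¹: orbital energy -1.8 × 22870 = -41166 cm⁻¹, and 1 additional pair relative to high-spin adds 15290 cm⁻¹, giving -25876 cm⁻¹.
Thus E(LS) − E(HS) = -7580 cm⁻¹.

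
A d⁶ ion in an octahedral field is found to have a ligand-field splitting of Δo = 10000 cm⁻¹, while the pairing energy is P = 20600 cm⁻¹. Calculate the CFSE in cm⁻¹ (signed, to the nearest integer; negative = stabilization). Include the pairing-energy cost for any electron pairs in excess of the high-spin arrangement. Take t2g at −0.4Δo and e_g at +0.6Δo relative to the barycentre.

-4000

Δo < P, so pairing is avoided: the ground state is high-spin.
Filling d⁶ accordingly: t2g^4 e_g^2.
Orbital CFSE = -0.4Δo = -0.4 × 10000 = -4000 cm⁻¹.
High-spin has no excess pairs, so no pairing correction applies.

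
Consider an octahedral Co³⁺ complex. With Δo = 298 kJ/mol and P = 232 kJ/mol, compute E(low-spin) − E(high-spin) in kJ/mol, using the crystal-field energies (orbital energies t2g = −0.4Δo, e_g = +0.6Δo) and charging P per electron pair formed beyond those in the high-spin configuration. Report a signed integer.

Co³⁺: group 9, so d-count = 9 − 3 = 6.
In the high-spin limit (t2g^4 e_g^2) the orbital term is -0.4Δo = -119 kJ/mol, with no excess pairing.
Low-spin: t2g^6 e_g^0, orbital CFSE = -2.4Δo = -715 kJ/mol; plus 2 excess pairs × P = +464 kJ/mol; total -251 kJ/mol.
The difference is -251 − (-119) = -132 kJ/mol, so low-spin lies lower.

-132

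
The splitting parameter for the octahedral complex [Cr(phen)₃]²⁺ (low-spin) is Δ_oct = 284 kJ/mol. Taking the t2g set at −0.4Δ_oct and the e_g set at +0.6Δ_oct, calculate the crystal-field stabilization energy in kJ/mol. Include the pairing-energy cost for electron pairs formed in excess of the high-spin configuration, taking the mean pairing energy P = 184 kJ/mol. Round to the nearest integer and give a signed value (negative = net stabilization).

-270

phen is neutral, so the +2 overall charge sits on Cr: oxidation state +2.
Group 6 minus oxidation state +2 gives a d⁴ configuration for Cr²⁺.
Configuration: t2g^4 e_g^0.
The orbital stabilization is -1.6Δ_oct = -1.6 × 284 = -454 kJ/mol.
Relative to high-spin t2g^3 e_g^1 (0 paired), the low-spin configuration has 1 additional pair, contributing +1 × 184 = +184 kJ/mol.
Combining: -454 + 184 = -270 kJ/mol.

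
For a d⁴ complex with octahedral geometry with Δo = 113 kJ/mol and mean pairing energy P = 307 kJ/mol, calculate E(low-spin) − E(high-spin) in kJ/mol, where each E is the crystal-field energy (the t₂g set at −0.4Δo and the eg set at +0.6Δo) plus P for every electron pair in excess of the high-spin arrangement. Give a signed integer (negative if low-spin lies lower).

In the high-spin limit (t₂g³ eg¹) the orbital term is -0.6Δo = -68 kJ/mol, with no excess pairing.
Low-spin: t₂g⁴ eg⁰, orbital CFSE = -1.6Δo = -181 kJ/mol; plus 1 excess pair × P = +307 kJ/mol; total 126 kJ/mol.
The difference is 126 − (-68) = 194 kJ/mol, so high-spin lies lower.

194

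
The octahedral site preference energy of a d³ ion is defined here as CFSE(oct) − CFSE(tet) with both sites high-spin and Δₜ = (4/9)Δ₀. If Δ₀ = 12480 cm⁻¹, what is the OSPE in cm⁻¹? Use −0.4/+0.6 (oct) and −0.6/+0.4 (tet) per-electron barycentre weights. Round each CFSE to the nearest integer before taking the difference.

Octahedral high-spin t2g^3 e_g^0: CFSE = -1.2 × 12480 = -14976 cm⁻¹.
Tetrahedral: e^2 t2^1, CFSE = 2(−0.6) + 1(+0.4) = -0.8Δₜ = -0.8 × (4/9) × 12480 = -4437 cm⁻¹.
Subtracting, OSPE = -14976 − (-4437) = -10539 cm⁻¹.

-10539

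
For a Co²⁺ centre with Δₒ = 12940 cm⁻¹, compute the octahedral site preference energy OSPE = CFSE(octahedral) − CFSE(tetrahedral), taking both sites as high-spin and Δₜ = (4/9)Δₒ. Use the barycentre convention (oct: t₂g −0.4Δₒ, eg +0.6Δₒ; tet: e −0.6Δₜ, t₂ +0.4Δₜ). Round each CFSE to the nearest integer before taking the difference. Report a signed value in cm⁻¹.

-3451

Co sits in group 9; removing 2 electrons leaves Co²⁺ with 9 − 2 = 7 d electrons.
In an octahedral site d⁷ (HS) is t₂g⁵ eg², giving CFSE(oct) = -0.8Δₒ = -10352 cm⁻¹.
In a tetrahedral site the filling is e⁴ t₂³: CFSE(tet) = -1.2Δₜ = -1.2 × (4/9)(12940) = -6901 cm⁻¹.
Subtracting, OSPE = -10352 − (-6901) = -3451 cm⁻¹.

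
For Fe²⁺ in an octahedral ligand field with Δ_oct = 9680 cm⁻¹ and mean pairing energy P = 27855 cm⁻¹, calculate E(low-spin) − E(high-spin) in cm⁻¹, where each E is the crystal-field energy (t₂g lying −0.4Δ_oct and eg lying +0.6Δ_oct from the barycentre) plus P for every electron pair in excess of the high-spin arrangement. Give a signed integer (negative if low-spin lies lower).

Fe sits in group 8; removing 2 electrons leaves Fe²⁺ with 8 − 2 = 6 d electrons.
In the high-spin limit (t₂g⁴ eg²) the orbital term is -0.4Δ_oct = -3872 cm⁻¹, with no excess pairing.
For low-spin the configuration is t₂g⁶ eg⁰: orbital energy -2.4 × 9680 = -23232 cm⁻¹, and 2 additional pairs relative to high-spin add 55710 cm⁻¹, giving 32478 cm⁻¹.
E(LS) − E(HS) = 32478 − (-3872) = 36350 cm⁻¹.

36350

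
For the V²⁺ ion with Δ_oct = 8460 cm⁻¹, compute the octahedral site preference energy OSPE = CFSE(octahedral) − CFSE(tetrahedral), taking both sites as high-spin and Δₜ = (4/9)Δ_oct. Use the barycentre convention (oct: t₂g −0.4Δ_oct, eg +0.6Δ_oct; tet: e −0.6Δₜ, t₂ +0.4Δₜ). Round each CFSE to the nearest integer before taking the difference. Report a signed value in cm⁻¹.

V²⁺: group 5, so d-count = 5 − 2 = 3.
Octahedral high-spin t₂g³ eg⁰: CFSE = -1.2 × 8460 = -10152 cm⁻¹.
In a tetrahedral site the filling is e² t₂¹: CFSE(tet) = -0.8Δₜ = -0.8 × (4/9)(8460) = -3008 cm⁻¹.
OSPE = -10152 − (-3008) = -7144 cm⁻¹.

-7144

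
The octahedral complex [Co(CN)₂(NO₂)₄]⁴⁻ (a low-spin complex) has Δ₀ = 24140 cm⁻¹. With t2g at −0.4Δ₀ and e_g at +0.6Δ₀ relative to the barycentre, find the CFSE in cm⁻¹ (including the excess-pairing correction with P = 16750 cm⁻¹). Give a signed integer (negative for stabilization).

Ligand charges: 2×(-1) from CN⁻ and 4×(-1) from NO₂⁻ sum to -6; with overall charge -4, Co is +2.
Co²⁺: group 9, so d-count = 9 − 2 = 7.
Configuration: t2g^6 e_g^1.
The orbital stabilization is -1.8Δ₀ = -1.8 × 24140 = -43452 cm⁻¹.
Relative to high-spin t2g^5 e_g^2 (2 paired), the low-spin configuration has 1 additional pair, contributing +1 × 16750 = +16750 cm⁻¹.
Net CFSE = -43452 + 16750 = -26702 cm⁻¹.

-26702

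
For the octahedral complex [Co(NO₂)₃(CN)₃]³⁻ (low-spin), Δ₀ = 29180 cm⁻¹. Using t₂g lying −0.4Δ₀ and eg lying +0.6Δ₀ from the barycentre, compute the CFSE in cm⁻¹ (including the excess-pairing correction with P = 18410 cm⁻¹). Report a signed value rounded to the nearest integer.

Ligand charges: 3×(-1) from NO₂⁻ and 3×(-1) from CN⁻ sum to -6; with overall charge -3, Co is +3.
Co is in group 9, so Co³⁺ is d⁶ (9 − 3 = 6).
Electron filling gives t₂g⁶ eg⁰.
Orbital CFSE = 6(-0.4) + 0(0.6) = -2.4Δ₀ = -2.4 × 29180 = -70032 cm⁻¹.
Relative to high-spin t₂g⁴ eg² (1 paired), the low-spin configuration has 2 additional pairs, contributing +2 × 18410 = +36820 cm⁻¹.
Overall CFSE = -70032 + 36820 = -33212 cm⁻¹.

-33212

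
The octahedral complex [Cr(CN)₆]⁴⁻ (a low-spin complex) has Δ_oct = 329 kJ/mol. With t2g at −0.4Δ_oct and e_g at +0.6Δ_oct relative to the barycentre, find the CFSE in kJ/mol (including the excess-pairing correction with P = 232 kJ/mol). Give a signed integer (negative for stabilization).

-294

Each CN⁻ contributes -1; 6 × (-1) = -6. With overall charge -4, Cr is in the +2 oxidation state.
Cr sits in group 6; removing 2 electrons leaves Cr²⁺ with 6 − 2 = 4 d electrons.
Configuration: t2g^4 e_g^0.
Orbital CFSE = 4(-0.4) + 0(0.6) = -1.6Δ_oct = -1.6 × 329 = -526 kJ/mol.
High-spin d⁴ would be t2g^3 e_g^1 with 0 pairs; low-spin has 1, so 1 excess pair costs +1P = +232 kJ/mol.
Overall CFSE = -526 + 232 = -294 kJ/mol.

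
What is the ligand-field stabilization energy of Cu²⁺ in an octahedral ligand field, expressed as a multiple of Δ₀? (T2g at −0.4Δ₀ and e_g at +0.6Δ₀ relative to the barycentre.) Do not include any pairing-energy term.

Cu²⁺: group 11, so d-count = 11 − 2 = 9.
For octahedral d⁹ the high- and low-spin configurations coincide.
Configuration: t2g^6 e_g^3.
CFSE = 6(-0.4Δ₀) + 3(0.6Δ₀) = -2.4Δ₀ + 1.8Δ₀ = -0.6Δ₀.

-0.6 Δ₀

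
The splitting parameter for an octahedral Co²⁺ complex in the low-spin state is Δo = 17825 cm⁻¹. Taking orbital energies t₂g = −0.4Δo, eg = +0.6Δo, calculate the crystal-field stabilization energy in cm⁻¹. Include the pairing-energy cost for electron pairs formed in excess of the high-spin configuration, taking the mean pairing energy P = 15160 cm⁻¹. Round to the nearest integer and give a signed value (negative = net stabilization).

-16925

Group 9 minus oxidation state +2 gives a d⁷ configuration for Co²⁺.
The d⁷ electrons fill as t₂g⁶ eg¹.
Orbital CFSE = 6(-0.4) + 1(0.6) = -1.8Δo = -1.8 × 17825 = -32085 cm⁻¹.
Relative to high-spin t₂g⁵ eg² (2 paired), the low-spin configuration has 1 additional pair, contributing +1 × 15160 = +15160 cm⁻¹.
Overall CFSE = -32085 + 15160 = -16925 cm⁻¹.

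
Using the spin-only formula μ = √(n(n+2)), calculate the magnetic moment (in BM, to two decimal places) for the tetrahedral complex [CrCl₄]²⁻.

4.90 BM

Each Cl⁻ contributes -1; 4 × (-1) = -4. With overall charge -2, Cr is in the +2 oxidation state.
Cr²⁺: group 6, so d-count = 6 − 2 = 4.
Tetrahedral fields are weak (Δₜ ≈ 4/9 Δₒ), so electrons fill high-spin.
Configuration: e^2 t2^2 → 4 unpaired electrons.
μ(spin-only) = √[4(4+2)] = √24 ≈ 4.90 BM.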